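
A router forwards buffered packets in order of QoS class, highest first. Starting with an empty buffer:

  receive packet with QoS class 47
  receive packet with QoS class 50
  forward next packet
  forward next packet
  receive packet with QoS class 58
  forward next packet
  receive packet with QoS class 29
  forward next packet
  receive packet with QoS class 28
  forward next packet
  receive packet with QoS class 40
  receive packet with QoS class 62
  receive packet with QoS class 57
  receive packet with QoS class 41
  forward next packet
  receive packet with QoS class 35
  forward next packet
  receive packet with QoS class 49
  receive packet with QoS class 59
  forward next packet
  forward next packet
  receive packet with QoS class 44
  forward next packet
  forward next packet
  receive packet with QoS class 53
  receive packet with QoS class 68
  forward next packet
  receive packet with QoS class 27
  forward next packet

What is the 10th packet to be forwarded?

insert 47 → {47}
insert 50 → {50, 47}
forward next packet → 50; now {47}
forward next packet → 47; now {}
insert 58 → {58}
forward next packet → 58; now {}
insert 29 → {29}
forward next packet → 29; now {}
insert 28 → {28}
forward next packet → 28; now {}
insert 40 → {40}
insert 62 → {62, 40}
insert 57 → {62, 57, 40}
insert 41 → {62, 57, 41, 40}
forward next packet → 62; now {57, 41, 40}
insert 35 → {57, 41, 40, 35}
forward next packet → 57; now {41, 40, 35}
insert 49 → {49, 41, 40, 35}
insert 59 → {59, 49, 41, 40, 35}
forward next packet → 59; now {49, 41, 40, 35}
forward next packet → 49; now {41, 40, 35}
insert 44 → {44, 41, 40, 35}
forward next packet → 44; now {41, 40, 35}
forward next packet → 41; now {40, 35}
insert 53 → {53, 40, 35}
insert 68 → {68, 53, 40, 35}
forward next packet → 68; now {53, 40, 35}
insert 27 → {53, 40, 35, 27}
forward next packet → 53; now {40, 35, 27}

44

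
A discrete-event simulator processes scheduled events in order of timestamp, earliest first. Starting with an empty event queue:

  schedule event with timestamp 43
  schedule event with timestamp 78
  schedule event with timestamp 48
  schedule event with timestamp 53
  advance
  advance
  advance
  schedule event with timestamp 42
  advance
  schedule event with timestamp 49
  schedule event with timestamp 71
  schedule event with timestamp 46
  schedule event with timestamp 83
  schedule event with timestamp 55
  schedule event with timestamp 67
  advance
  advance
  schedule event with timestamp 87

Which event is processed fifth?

insert 43 → {43}
insert 78 → {43, 78}
insert 48 → {43, 48, 78}
insert 53 → {43, 48, 53, 78}
advance → 43; now {48, 53, 78}
advance → 48; now {53, 78}
advance → 53; now {78}
insert 42 → {42, 78}
advance → 42; now {78}
insert 49 → {49, 78}
insert 71 → {49, 71, 78}
insert 46 → {46, 49, 71, 78}
insert 83 → {46, 49, 71, 78, 83}
insert 55 → {46, 49, 55, 71, 78, 83}
insert 67 → {46, 49, 55, 67, 71, 78, 83}
advance → 46; now {49, 55, 67, 71, 78, 83}
advance → 49; now {55, 67, 71, 78, 83}
insert 87 → {55, 67, 71, 78, 83, 87}

46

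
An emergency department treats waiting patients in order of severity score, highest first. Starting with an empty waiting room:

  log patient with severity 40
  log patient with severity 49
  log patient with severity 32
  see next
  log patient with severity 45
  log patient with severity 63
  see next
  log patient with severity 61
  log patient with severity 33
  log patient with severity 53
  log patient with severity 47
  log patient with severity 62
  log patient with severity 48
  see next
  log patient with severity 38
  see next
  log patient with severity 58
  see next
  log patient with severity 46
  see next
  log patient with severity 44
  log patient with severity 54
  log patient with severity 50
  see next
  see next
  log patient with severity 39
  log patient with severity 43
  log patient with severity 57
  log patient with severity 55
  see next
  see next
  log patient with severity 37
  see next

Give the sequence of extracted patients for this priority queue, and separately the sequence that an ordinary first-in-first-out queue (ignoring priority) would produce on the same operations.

insert 40 → {40}
insert 49 → {49, 40}
insert 32 → {49, 40, 32}
see next → 49; now {40, 32}
insert 45 → {45, 40, 32}
insert 63 → {63, 45, 40, 32}
see next → 63; now {45, 40, 32}
insert 61 → {61, 45, 40, 32}
insert 33 → {61, 45, 40, 33, 32}
insert 53 → {61, 53, 45, 40, 33, 32}
insert 47 → {61, 53, 47, 45, 40, 33, 32}
insert 62 → {62, 61, 53, 47, 45, 40, 33, 32}
insert 48 → {62, 61, 53, 48, 47, 45, 40, 33, 32}
see next → 62; now {61, 53, 48, 47, 45, 40, 33, 32}
insert 38 → {61, 53, 48, 47, 45, 40, 38, 33, 32}
see next → 61; now {53, 48, 47, 45, 40, 38, 33, 32}
insert 58 → {58, 53, 48, 47, 45, 40, 38, 33, 32}
see next → 58; now {53, 48, 47, 45, 40, 38, 33, 32}
insert 46 → {53, 48, 47, 46, 45, 40, 38, 33, 32}
see next → 53; now {48, 47, 46, 45, 40, 38, 33, 32}
insert 44 → {48, 47, 46, 45, 44, 40, 38, 33, 32}
insert 54 → {54, 48, 47, 46, 45, 44, 40, 38, 33, 32}
insert 50 → {54, 50, 48, 47, 46, 45, 44, 40, 38, 33, 32}
see next → 54; now {50, 48, 47, 46, 45, 44, 40, 38, 33, 32}
see next → 50; now {48, 47, 46, 45, 44, 40, 38, 33, 32}
insert 39 → {48, 47, 46, 45, 44, 40, 39, 38, 33, 32}
insert 43 → {48, 47, 46, 45, 44, 43, 40, 39, 38, 33, 32}
insert 57 → {57, 48, 47, 46, 45, 44, 43, 40, 39, 38, 33, 32}
insert 55 → {57, 55, 48, 47, 46, 45, 44, 43, 40, 39, 38, 33, 32}
see next → 57; now {55, 48, 47, 46, 45, 44, 43, 40, 39, 38, 33, 32}
see next → 55; now {48, 47, 46, 45, 44, 43, 40, 39, 38, 33, 32}
insert 37 → {48, 47, 46, 45, 44, 43, 40, 39, 38, 37, 33, 32}
see next → 48; now {47, 46, 45, 44, 43, 40, 39, 38, 37, 33, 32}

priority queue: [49, 63, 62, 61, 58, 53, 54, 50, 57, 55, 48]; FIFO queue: [40, 49, 32, 45, 63, 61, 33, 53, 47, 62, 48]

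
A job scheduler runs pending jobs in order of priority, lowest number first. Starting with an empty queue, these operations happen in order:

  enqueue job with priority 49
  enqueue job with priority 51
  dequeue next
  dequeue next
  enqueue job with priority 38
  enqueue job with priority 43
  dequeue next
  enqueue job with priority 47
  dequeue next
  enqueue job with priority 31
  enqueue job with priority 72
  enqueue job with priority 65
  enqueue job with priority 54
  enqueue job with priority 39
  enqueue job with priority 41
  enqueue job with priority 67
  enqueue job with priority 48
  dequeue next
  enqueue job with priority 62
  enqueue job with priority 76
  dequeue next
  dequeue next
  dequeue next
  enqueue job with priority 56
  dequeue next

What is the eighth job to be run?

47

insert 49 → {49}
insert 51 → {49, 51}
dequeue next → 49; now {51}
dequeue next → 51; now {}
insert 38 → {38}
insert 43 → {38, 43}
dequeue next → 38; now {43}
insert 47 → {43, 47}
dequeue next → 43; now {47}
insert 31 → {31, 47}
insert 72 → {31, 47, 72}
insert 65 → {31, 47, 65, 72}
insert 54 → {31, 47, 54, 65, 72}
insert 39 → {31, 39, 47, 54, 65, 72}
insert 41 → {31, 39, 41, 47, 54, 65, 72}
insert 67 → {31, 39, 41, 47, 54, 65, 67, 72}
insert 48 → {31, 39, 41, 47, 48, 54, 65, 67, 72}
dequeue next → 31; now {39, 41, 47, 48, 54, 65, 67, 72}
insert 62 → {39, 41, 47, 48, 54, 62, 65, 67, 72}
insert 76 → {39, 41, 47, 48, 54, 62, 65, 67, 72, 76}
dequeue next → 39; now {41, 47, 48, 54, 62, 65, 67, 72, 76}
dequeue next → 41; now {47, 48, 54, 62, 65, 67, 72, 76}
dequeue next → 47; now {48, 54, 62, 65, 67, 72, 76}
insert 56 → {48, 54, 56, 62, 65, 67, 72, 76}
dequeue next → 48; now {54, 56, 62, 65, 67, 72, 76}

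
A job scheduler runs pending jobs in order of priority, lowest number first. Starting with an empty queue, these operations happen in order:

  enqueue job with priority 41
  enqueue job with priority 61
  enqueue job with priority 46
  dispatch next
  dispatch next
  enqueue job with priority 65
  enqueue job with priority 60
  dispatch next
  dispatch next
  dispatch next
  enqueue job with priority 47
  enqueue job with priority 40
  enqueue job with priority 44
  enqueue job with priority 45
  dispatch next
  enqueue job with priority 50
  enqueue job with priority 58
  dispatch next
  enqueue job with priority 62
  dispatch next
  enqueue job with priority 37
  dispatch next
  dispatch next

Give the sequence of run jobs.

41, 46, 60, 61, 65, 40, 44, 45, 37, 47

insert 41 → {41}
insert 61 → {41, 61}
insert 46 → {41, 46, 61}
dispatch next → 41; now {46, 61}
dispatch next → 46; now {61}
insert 65 → {61, 65}
insert 60 → {60, 61, 65}
dispatch next → 60; now {61, 65}
dispatch next → 61; now {65}
dispatch next → 65; now {}
insert 47 → {47}
insert 40 → {40, 47}
insert 44 → {40, 44, 47}
insert 45 → {40, 44, 45, 47}
dispatch next → 40; now {44, 45, 47}
insert 50 → {44, 45, 47, 50}
insert 58 → {44, 45, 47, 50, 58}
dispatch next → 44; now {45, 47, 50, 58}
insert 62 → {45, 47, 50, 58, 62}
dispatch next → 45; now {47, 50, 58, 62}
insert 37 → {37, 47, 50, 58, 62}
dispatch next → 37; now {47, 50, 58, 62}
dispatch next → 47; now {50, 58, 62}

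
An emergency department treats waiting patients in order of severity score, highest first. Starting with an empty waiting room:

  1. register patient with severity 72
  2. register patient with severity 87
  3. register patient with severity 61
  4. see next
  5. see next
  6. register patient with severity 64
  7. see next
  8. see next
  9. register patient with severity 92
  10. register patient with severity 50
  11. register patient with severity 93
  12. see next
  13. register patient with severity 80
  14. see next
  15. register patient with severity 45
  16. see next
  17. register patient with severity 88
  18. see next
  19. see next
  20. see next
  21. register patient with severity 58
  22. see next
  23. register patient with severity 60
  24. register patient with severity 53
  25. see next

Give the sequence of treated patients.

87 → 72 → 64 → 61 → 93 → 92 → 80 → 88 → 50 → 45 → 58 → 60

insert 72 → {72}
insert 87 → {87, 72}
insert 61 → {87, 72, 61}
see next → 87; now {72, 61}
see next → 72; now {61}
insert 64 → {64, 61}
see next → 64; now {61}
see next → 61; now {}
insert 92 → {92}
insert 50 → {92, 50}
insert 93 → {93, 92, 50}
see next → 93; now {92, 50}
insert 80 → {92, 80, 50}
see next → 92; now {80, 50}
insert 45 → {80, 50, 45}
see next → 80; now {50, 45}
insert 88 → {88, 50, 45}
see next → 88; now {50, 45}
see next → 50; now {45}
see next → 45; now {}
insert 58 → {58}
see next → 58; now {}
insert 60 → {60}
insert 53 → {60, 53}
see next → 60; now {53}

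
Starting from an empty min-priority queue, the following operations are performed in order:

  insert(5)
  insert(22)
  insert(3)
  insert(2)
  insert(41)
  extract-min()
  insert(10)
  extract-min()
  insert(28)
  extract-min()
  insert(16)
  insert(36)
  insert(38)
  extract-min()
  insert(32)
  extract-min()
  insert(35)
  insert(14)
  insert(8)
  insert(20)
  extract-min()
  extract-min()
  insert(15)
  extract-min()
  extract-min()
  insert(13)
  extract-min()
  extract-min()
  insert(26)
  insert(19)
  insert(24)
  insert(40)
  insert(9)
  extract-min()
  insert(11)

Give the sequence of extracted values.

insert 5 → {5}
insert 22 → {5, 22}
insert 3 → {3, 5, 22}
insert 2 → {2, 3, 5, 22}
insert 41 → {2, 3, 5, 22, 41}
extract-min → 2; now {3, 5, 22, 41}
insert 10 → {3, 5, 10, 22, 41}
extract-min → 3; now {5, 10, 22, 41}
insert 28 → {5, 10, 22, 28, 41}
extract-min → 5; now {10, 22, 28, 41}
insert 16 → {10, 16, 22, 28, 41}
insert 36 → {10, 16, 22, 28, 36, 41}
insert 38 → {10, 16, 22, 28, 36, 38, 41}
extract-min → 10; now {16, 22, 28, 36, 38, 41}
insert 32 → {16, 22, 28, 32, 36, 38, 41}
extract-min → 16; now {22, 28, 32, 36, 38, 41}
insert 35 → {22, 28, 32, 35, 36, 38, 41}
insert 14 → {14, 22, 28, 32, 35, 36, 38, 41}
insert 8 → {8, 14, 22, 28, 32, 35, 36, 38, 41}
insert 20 → {8, 14, 20, 22, 28, 32, 35, 36, 38, 41}
extract-min → 8; now {14, 20, 22, 28, 32, 35, 36, 38, 41}
extract-min → 14; now {20, 22, 28, 32, 35, 36, 38, 41}
insert 15 → {15, 20, 22, 28, 32, 35, 36, 38, 41}
extract-min → 15; now {20, 22, 28, 32, 35, 36, 38, 41}
extract-min → 20; now {22, 28, 32, 35, 36, 38, 41}
insert 13 → {13, 22, 28, 32, 35, 36, 38, 41}
extract-min → 13; now {22, 28, 32, 35, 36, 38, 41}
extract-min → 22; now {28, 32, 35, 36, 38, 41}
insert 26 → {26, 28, 32, 35, 36, 38, 41}
insert 19 → {19, 26, 28, 32, 35, 36, 38, 41}
insert 24 → {19, 24, 26, 28, 32, 35, 36, 38, 41}
insert 40 → {19, 24, 26, 28, 32, 35, 36, 38, 40, 41}
insert 9 → {9, 19, 24, 26, 28, 32, 35, 36, 38, 40, 41}
extract-min → 9; now {19, 24, 26, 28, 32, 35, 36, 38, 40, 41}
insert 11 → {11, 19, 24, 26, 28, 32, 35, 36, 38, 40, 41}

2 → 3 → 5 → 10 → 16 → 8 → 14 → 15 → 20 → 13 → 22 → 9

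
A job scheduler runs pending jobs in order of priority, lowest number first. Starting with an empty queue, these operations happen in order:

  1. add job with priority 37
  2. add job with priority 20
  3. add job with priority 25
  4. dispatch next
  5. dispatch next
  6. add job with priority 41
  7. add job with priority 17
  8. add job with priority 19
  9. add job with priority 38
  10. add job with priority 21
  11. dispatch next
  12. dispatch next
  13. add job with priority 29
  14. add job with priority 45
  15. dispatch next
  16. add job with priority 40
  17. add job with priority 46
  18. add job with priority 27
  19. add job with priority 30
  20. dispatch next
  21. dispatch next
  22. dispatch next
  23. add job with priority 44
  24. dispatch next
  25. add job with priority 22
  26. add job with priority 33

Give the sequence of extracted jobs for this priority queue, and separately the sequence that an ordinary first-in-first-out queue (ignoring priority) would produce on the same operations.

priority queue: 20, 25, 17, 19, 21, 27, 29, 30, 37; FIFO queue: 37, 20, 25, 41, 17, 19, 38, 21, 29

insert 37 → {37}
insert 20 → {20, 37}
insert 25 → {20, 25, 37}
dispatch next → 20; now {25, 37}
dispatch next → 25; now {37}
insert 41 → {37, 41}
insert 17 → {17, 37, 41}
insert 19 → {17, 19, 37, 41}
insert 38 → {17, 19, 37, 38, 41}
insert 21 → {17, 19, 21, 37, 38, 41}
dispatch next → 17; now {19, 21, 37, 38, 41}
dispatch next → 19; now {21, 37, 38, 41}
insert 29 → {21, 29, 37, 38, 41}
insert 45 → {21, 29, 37, 38, 41, 45}
dispatch next → 21; now {29, 37, 38, 41, 45}
insert 40 → {29, 37, 38, 40, 41, 45}
insert 46 → {29, 37, 38, 40, 41, 45, 46}
insert 27 → {27, 29, 37, 38, 40, 41, 45, 46}
insert 30 → {27, 29, 30, 37, 38, 40, 41, 45, 46}
dispatch next → 27; now {29, 30, 37, 38, 40, 41, 45, 46}
dispatch next → 29; now {30, 37, 38, 40, 41, 45, 46}
dispatch next → 30; now {37, 38, 40, 41, 45, 46}
insert 44 → {37, 38, 40, 41, 44, 45, 46}
dispatch next → 37; now {38, 40, 41, 44, 45, 46}
insert 22 → {22, 38, 40, 41, 44, 45, 46}
insert 33 → {22, 33, 38, 40, 41, 44, 45, 46}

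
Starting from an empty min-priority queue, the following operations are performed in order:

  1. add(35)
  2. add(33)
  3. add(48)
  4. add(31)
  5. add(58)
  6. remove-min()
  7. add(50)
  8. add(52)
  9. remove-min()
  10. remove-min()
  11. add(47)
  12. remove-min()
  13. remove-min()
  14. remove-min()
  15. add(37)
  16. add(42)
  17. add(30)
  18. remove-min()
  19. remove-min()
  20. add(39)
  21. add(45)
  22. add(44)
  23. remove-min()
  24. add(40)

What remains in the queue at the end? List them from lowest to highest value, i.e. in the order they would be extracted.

insert 35 → {35}
insert 33 → {33, 35}
insert 48 → {33, 35, 48}
insert 31 → {31, 33, 35, 48}
insert 58 → {31, 33, 35, 48, 58}
remove-min → 31; now {33, 35, 48, 58}
insert 50 → {33, 35, 48, 50, 58}
insert 52 → {33, 35, 48, 50, 52, 58}
remove-min → 33; now {35, 48, 50, 52, 58}
remove-min → 35; now {48, 50, 52, 58}
insert 47 → {47, 48, 50, 52, 58}
remove-min → 47; now {48, 50, 52, 58}
remove-min → 48; now {50, 52, 58}
remove-min → 50; now {52, 58}
insert 37 → {37, 52, 58}
insert 42 → {37, 42, 52, 58}
insert 30 → {30, 37, 42, 52, 58}
remove-min → 30; now {37, 42, 52, 58}
remove-min → 37; now {42, 52, 58}
insert 39 → {39, 42, 52, 58}
insert 45 → {39, 42, 45, 52, 58}
insert 44 → {39, 42, 44, 45, 52, 58}
remove-min → 39; now {42, 44, 45, 52, 58}
insert 40 → {40, 42, 44, 45, 52, 58}

40, 42, 44, 45, 52, 58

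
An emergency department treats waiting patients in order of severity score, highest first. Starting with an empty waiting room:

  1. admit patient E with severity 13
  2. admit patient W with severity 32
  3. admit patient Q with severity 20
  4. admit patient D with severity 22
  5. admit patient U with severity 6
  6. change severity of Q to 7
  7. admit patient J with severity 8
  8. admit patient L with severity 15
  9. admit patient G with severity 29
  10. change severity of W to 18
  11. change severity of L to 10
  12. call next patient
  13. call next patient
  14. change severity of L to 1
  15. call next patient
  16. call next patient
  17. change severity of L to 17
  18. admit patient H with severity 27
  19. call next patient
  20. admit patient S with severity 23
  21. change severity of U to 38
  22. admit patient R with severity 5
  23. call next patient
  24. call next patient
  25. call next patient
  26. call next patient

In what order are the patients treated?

add E (severity 13) → {E:13}
add W (severity 32) → {W:32, E:13}
add Q (severity 20) → {W:32, Q:20, E:13}
add D (severity 22) → {W:32, D:22, Q:20, E:13}
add U (severity 6) → {W:32, D:22, Q:20, E:13, U:6}
update Q to severity 7 → {W:32, D:22, E:13, Q:7, U:6}
add J (severity 8) → {W:32, D:22, E:13, J:8, Q:7, U:6}
add L (severity 15) → {W:32, D:22, L:15, E:13, J:8, Q:7, U:6}
add G (severity 29) → {W:32, G:29, D:22, L:15, E:13, J:8, Q:7, U:6}
update W to severity 18 → {G:29, D:22, W:18, L:15, E:13, J:8, Q:7, U:6}
update L to severity 10 → {G:29, D:22, W:18, E:13, L:10, J:8, Q:7, U:6}
call next patient → G; now {D:22, W:18, E:13, L:10, J:8, Q:7, U:6}
call next patient → D; now {W:18, E:13, L:10, J:8, Q:7, U:6}
update L to severity 1 → {W:18, E:13, J:8, Q:7, U:6, L:1}
call next patient → W; now {E:13, J:8, Q:7, U:6, L:1}
call next patient → E; now {J:8, Q:7, U:6, L:1}
update L to severity 17 → {L:17, J:8, Q:7, U:6}
add H (severity 27) → {H:27, L:17, J:8, Q:7, U:6}
call next patient → H; now {L:17, J:8, Q:7, U:6}
add S (severity 23) → {S:23, L:17, J:8, Q:7, U:6}
update U to severity 38 → {U:38, S:23, L:17, J:8, Q:7}
add R (severity 5) → {U:38, S:23, L:17, J:8, Q:7, R:5}
call next patient → U; now {S:23, L:17, J:8, Q:7, R:5}
call next patient → S; now {L:17, J:8, Q:7, R:5}
call next patient → L; now {J:8, Q:7, R:5}
call next patient → J; now {Q:7, R:5}

G, D, W, E, H, U, S, L, J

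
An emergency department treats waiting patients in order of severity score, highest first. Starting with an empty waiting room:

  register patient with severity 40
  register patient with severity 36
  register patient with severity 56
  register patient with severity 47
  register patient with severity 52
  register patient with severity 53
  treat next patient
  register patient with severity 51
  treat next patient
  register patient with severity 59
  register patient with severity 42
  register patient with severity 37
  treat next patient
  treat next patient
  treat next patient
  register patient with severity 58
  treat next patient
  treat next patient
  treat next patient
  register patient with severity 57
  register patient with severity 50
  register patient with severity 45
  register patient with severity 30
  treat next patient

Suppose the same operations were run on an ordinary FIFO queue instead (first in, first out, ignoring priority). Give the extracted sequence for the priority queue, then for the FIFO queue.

insert 40 → {40}
insert 36 → {40, 36}
insert 56 → {56, 40, 36}
insert 47 → {56, 47, 40, 36}
insert 52 → {56, 52, 47, 40, 36}
insert 53 → {56, 53, 52, 47, 40, 36}
treat next patient → 56; now {53, 52, 47, 40, 36}
insert 51 → {53, 52, 51, 47, 40, 36}
treat next patient → 53; now {52, 51, 47, 40, 36}
insert 59 → {59, 52, 51, 47, 40, 36}
insert 42 → {59, 52, 51, 47, 42, 40, 36}
insert 37 → {59, 52, 51, 47, 42, 40, 37, 36}
treat next patient → 59; now {52, 51, 47, 42, 40, 37, 36}
treat next patient → 52; now {51, 47, 42, 40, 37, 36}
treat next patient → 51; now {47, 42, 40, 37, 36}
insert 58 → {58, 47, 42, 40, 37, 36}
treat next patient → 58; now {47, 42, 40, 37, 36}
treat next patient → 47; now {42, 40, 37, 36}
treat next patient → 42; now {40, 37, 36}
insert 57 → {57, 40, 37, 36}
insert 50 → {57, 50, 40, 37, 36}
insert 45 → {57, 50, 45, 40, 37, 36}
insert 30 → {57, 50, 45, 40, 37, 36, 30}
treat next patient → 57; now {50, 45, 40, 37, 36, 30}

priority queue: [56, 53, 59, 52, 51, 58, 47, 42, 57]; FIFO queue: [40, 36, 56, 47, 52, 53, 51, 59, 42]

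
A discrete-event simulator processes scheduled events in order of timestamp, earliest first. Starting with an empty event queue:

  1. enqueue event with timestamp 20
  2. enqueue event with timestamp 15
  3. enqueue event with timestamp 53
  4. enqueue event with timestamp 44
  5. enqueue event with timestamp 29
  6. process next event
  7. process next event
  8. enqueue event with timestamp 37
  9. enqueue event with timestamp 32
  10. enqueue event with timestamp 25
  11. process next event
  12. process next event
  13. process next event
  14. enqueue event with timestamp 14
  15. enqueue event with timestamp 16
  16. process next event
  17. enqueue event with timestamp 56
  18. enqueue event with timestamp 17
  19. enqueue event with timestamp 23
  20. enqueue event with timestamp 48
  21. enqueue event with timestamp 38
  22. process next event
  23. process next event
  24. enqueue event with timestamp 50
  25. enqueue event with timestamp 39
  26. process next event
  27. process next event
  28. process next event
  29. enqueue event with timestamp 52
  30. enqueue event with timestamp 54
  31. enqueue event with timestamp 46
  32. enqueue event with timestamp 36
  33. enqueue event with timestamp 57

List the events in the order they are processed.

15 → 20 → 25 → 29 → 32 → 14 → 16 → 17 → 23 → 37 → 38

insert 20 → {20}
insert 15 → {15, 20}
insert 53 → {15, 20, 53}
insert 44 → {15, 20, 44, 53}
insert 29 → {15, 20, 29, 44, 53}
process next event → 15; now {20, 29, 44, 53}
process next event → 20; now {29, 44, 53}
insert 37 → {29, 37, 44, 53}
insert 32 → {29, 32, 37, 44, 53}
insert 25 → {25, 29, 32, 37, 44, 53}
process next event → 25; now {29, 32, 37, 44, 53}
process next event → 29; now {32, 37, 44, 53}
process next event → 32; now {37, 44, 53}
insert 14 → {14, 37, 44, 53}
insert 16 → {14, 16, 37, 44, 53}
process next event → 14; now {16, 37, 44, 53}
insert 56 → {16, 37, 44, 53, 56}
insert 17 → {16, 17, 37, 44, 53, 56}
insert 23 → {16, 17, 23, 37, 44, 53, 56}
insert 48 → {16, 17, 23, 37, 44, 48, 53, 56}
insert 38 → {16, 17, 23, 37, 38, 44, 48, 53, 56}
process next event → 16; now {17, 23, 37, 38, 44, 48, 53, 56}
process next event → 17; now {23, 37, 38, 44, 48, 53, 56}
insert 50 → {23, 37, 38, 44, 48, 50, 53, 56}
insert 39 → {23, 37, 38, 39, 44, 48, 50, 53, 56}
process next event → 23; now {37, 38, 39, 44, 48, 50, 53, 56}
process next event → 37; now {38, 39, 44, 48, 50, 53, 56}
process next event → 38; now {39, 44, 48, 50, 53, 56}
insert 52 → {39, 44, 48, 50, 52, 53, 56}
insert 54 → {39, 44, 48, 50, 52, 53, 54, 56}
insert 46 → {39, 44, 46, 48, 50, 52, 53, 54, 56}
insert 36 → {36, 39, 44, 46, 48, 50, 52, 53, 54, 56}
insert 57 → {36, 39, 44, 46, 48, 50, 52, 53, 54, 56, 57}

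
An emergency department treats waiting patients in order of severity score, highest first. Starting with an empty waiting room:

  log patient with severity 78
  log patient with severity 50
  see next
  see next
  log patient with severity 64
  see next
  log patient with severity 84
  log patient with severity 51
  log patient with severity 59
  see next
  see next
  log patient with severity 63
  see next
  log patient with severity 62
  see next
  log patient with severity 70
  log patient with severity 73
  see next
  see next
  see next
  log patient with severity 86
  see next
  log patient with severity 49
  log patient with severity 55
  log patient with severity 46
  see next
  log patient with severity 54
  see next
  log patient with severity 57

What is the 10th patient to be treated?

insert 78 → {78}
insert 50 → {78, 50}
see next → 78; now {50}
see next → 50; now {}
insert 64 → {64}
see next → 64; now {}
insert 84 → {84}
insert 51 → {84, 51}
insert 59 → {84, 59, 51}
see next → 84; now {59, 51}
see next → 59; now {51}
insert 63 → {63, 51}
see next → 63; now {51}
insert 62 → {62, 51}
see next → 62; now {51}
insert 70 → {70, 51}
insert 73 → {73, 70, 51}
see next → 73; now {70, 51}
see next → 70; now {51}
see next → 51; now {}
insert 86 → {86}
see next → 86; now {}
insert 49 → {49}
insert 55 → {55, 49}
insert 46 → {55, 49, 46}
see next → 55; now {49, 46}
insert 54 → {54, 49, 46}
see next → 54; now {49, 46}
insert 57 → {57, 49, 46}

51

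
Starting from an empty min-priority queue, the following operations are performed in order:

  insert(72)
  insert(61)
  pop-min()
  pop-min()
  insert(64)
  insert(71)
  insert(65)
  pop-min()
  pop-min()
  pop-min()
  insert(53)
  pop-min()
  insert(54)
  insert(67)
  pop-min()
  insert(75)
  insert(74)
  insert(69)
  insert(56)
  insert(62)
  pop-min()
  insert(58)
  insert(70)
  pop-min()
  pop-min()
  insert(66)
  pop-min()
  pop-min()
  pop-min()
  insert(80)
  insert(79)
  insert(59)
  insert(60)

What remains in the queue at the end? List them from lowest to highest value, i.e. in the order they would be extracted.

insert 72 → {72}
insert 61 → {61, 72}
pop-min → 61; now {72}
pop-min → 72; now {}
insert 64 → {64}
insert 71 → {64, 71}
insert 65 → {64, 65, 71}
pop-min → 64; now {65, 71}
pop-min → 65; now {71}
pop-min → 71; now {}
insert 53 → {53}
pop-min → 53; now {}
insert 54 → {54}
insert 67 → {54, 67}
pop-min → 54; now {67}
insert 75 → {67, 75}
insert 74 → {67, 74, 75}
insert 69 → {67, 69, 74, 75}
insert 56 → {56, 67, 69, 74, 75}
insert 62 → {56, 62, 67, 69, 74, 75}
pop-min → 56; now {62, 67, 69, 74, 75}
insert 58 → {58, 62, 67, 69, 74, 75}
insert 70 → {58, 62, 67, 69, 70, 74, 75}
pop-min → 58; now {62, 67, 69, 70, 74, 75}
pop-min → 62; now {67, 69, 70, 74, 75}
insert 66 → {66, 67, 69, 70, 74, 75}
pop-min → 66; now {67, 69, 70, 74, 75}
pop-min → 67; now {69, 70, 74, 75}
pop-min → 69; now {70, 74, 75}
insert 80 → {70, 74, 75, 80}
insert 79 → {70, 74, 75, 79, 80}
insert 59 → {59, 70, 74, 75, 79, 80}
insert 60 → {59, 60, 70, 74, 75, 79, 80}

59, 60, 70, 74, 75, 79, 80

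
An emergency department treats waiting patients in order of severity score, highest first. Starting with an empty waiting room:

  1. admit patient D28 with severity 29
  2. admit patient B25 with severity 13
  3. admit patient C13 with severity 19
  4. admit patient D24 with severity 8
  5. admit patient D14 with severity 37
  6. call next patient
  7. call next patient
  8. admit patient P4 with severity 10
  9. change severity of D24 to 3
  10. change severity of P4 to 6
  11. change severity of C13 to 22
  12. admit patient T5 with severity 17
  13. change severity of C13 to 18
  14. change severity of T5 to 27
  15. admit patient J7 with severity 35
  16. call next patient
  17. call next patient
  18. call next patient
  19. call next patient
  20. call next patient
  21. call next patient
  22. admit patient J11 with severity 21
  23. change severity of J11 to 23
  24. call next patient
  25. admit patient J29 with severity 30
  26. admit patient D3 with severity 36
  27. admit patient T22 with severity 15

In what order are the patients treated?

add D28 (severity 29) → {D28:29}
add B25 (severity 13) → {D28:29, B25:13}
add C13 (severity 19) → {D28:29, C13:19, B25:13}
add D24 (severity 8) → {D28:29, C13:19, B25:13, D24:8}
add D14 (severity 37) → {D14:37, D28:29, C13:19, B25:13, D24:8}
call next patient → D14; now {D28:29, C13:19, B25:13, D24:8}
call next patient → D28; now {C13:19, B25:13, D24:8}
add P4 (severity 10) → {C13:19, B25:13, P4:10, D24:8}
update D24 to severity 3 → {C13:19, B25:13, P4:10, D24:3}
update P4 to severity 6 → {C13:19, B25:13, P4:6, D24:3}
update C13 to severity 22 → {C13:22, B25:13, P4:6, D24:3}
add T5 (severity 17) → {C13:22, T5:17, B25:13, P4:6, D24:3}
update C13 to severity 18 → {C13:18, T5:17, B25:13, P4:6, D24:3}
update T5 to severity 27 → {T5:27, C13:18, B25:13, P4:6, D24:3}
add J7 (severity 35) → {J7:35, T5:27, C13:18, B25:13, P4:6, D24:3}
call next patient → J7; now {T5:27, C13:18, B25:13, P4:6, D24:3}
call next patient → T5; now {C13:18, B25:13, P4:6, D24:3}
call next patient → C13; now {B25:13, P4:6, D24:3}
call next patient → B25; now {P4:6, D24:3}
call next patient → P4; now {D24:3}
call next patient → D24; now {}
add J11 (severity 21) → {J11:21}
update J11 to severity 23 → {J11:23}
call next patient → J11; now {}
add J29 (severity 30) → {J29:30}
add D3 (severity 36) → {D3:36, J29:30}
add T22 (severity 15) → {D3:36, J29:30, T22:15}

D14 → D28 → J7 → T5 → C13 → B25 → P4 → D24 → J11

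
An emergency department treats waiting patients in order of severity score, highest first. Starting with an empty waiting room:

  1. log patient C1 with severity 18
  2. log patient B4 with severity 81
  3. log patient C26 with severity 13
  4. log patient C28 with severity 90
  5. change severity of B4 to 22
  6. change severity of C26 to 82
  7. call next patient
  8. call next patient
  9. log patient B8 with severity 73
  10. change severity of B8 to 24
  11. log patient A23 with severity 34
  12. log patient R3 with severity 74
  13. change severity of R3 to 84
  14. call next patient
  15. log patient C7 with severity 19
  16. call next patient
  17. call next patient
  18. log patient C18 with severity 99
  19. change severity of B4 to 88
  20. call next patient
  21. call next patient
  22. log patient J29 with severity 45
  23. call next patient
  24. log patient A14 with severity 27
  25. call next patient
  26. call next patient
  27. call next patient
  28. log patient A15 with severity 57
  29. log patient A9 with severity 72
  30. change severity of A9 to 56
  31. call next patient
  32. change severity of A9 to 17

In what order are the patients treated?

[C28, C26, R3, A23, B8, C18, B4, J29, A14, C7, C1, A15]

add C1 (severity 18) → {C1:18}
add B4 (severity 81) → {B4:81, C1:18}
add C26 (severity 13) → {B4:81, C1:18, C26:13}
add C28 (severity 90) → {C28:90, B4:81, C1:18, C26:13}
update B4 to severity 22 → {C28:90, B4:22, C1:18, C26:13}
update C26 to severity 82 → {C28:90, C26:82, B4:22, C1:18}
call next patient → C28; now {C26:82, B4:22, C1:18}
call next patient → C26; now {B4:22, C1:18}
add B8 (severity 73) → {B8:73, B4:22, C1:18}
update B8 to severity 24 → {B8:24, B4:22, C1:18}
add A23 (severity 34) → {A23:34, B8:24, B4:22, C1:18}
add R3 (severity 74) → {R3:74, A23:34, B8:24, B4:22, C1:18}
update R3 to severity 84 → {R3:84, A23:34, B8:24, B4:22, C1:18}
call next patient → R3; now {A23:34, B8:24, B4:22, C1:18}
add C7 (severity 19) → {A23:34, B8:24, B4:22, C7:19, C1:18}
call next patient → A23; now {B8:24, B4:22, C7:19, C1:18}
call next patient → B8; now {B4:22, C7:19, C1:18}
add C18 (severity 99) → {C18:99, B4:22, C7:19, C1:18}
update B4 to severity 88 → {C18:99, B4:88, C7:19, C1:18}
call next patient → C18; now {B4:88, C7:19, C1:18}
call next patient → B4; now {C7:19, C1:18}
add J29 (severity 45) → {J29:45, C7:19, C1:18}
call next patient → J29; now {C7:19, C1:18}
add A14 (severity 27) → {A14:27, C7:19, C1:18}
call next patient → A14; now {C7:19, C1:18}
call next patient → C7; now {C1:18}
call next patient → C1; now {}
add A15 (severity 57) → {A15:57}
add A9 (severity 72) → {A9:72, A15:57}
update A9 to severity 56 → {A15:57, A9:56}
call next patient → A15; now {A9:56}
update A9 to severity 17 → {A9:17}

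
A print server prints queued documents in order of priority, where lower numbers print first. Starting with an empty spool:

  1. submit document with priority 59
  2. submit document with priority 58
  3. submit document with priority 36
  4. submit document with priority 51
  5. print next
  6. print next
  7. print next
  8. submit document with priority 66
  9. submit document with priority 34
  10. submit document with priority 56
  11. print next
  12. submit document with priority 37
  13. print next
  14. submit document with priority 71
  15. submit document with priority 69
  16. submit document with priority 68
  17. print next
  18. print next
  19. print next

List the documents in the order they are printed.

36 → 51 → 58 → 34 → 37 → 56 → 59 → 66

insert 59 → {59}
insert 58 → {58, 59}
insert 36 → {36, 58, 59}
insert 51 → {36, 51, 58, 59}
print next → 36; now {51, 58, 59}
print next → 51; now {58, 59}
print next → 58; now {59}
insert 66 → {59, 66}
insert 34 → {34, 59, 66}
insert 56 → {34, 56, 59, 66}
print next → 34; now {56, 59, 66}
insert 37 → {37, 56, 59, 66}
print next → 37; now {56, 59, 66}
insert 71 → {56, 59, 66, 71}
insert 69 → {56, 59, 66, 69, 71}
insert 68 → {56, 59, 66, 68, 69, 71}
print next → 56; now {59, 66, 68, 69, 71}
print next → 59; now {66, 68, 69, 71}
print next → 66; now {68, 69, 71}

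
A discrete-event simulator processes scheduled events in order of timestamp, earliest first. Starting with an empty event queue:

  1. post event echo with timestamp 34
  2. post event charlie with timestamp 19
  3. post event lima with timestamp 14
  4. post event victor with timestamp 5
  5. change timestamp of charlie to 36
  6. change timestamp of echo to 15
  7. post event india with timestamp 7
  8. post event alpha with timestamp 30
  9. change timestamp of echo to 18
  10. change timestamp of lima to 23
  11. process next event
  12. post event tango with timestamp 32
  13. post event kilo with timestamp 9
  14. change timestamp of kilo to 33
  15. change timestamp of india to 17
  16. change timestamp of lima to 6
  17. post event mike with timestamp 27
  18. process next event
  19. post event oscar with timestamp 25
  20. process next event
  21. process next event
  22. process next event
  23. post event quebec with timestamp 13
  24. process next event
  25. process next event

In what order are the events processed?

add echo (timestamp 34) → {echo:34}
add charlie (timestamp 19) → {charlie:19, echo:34}
add lima (timestamp 14) → {lima:14, charlie:19, echo:34}
add victor (timestamp 5) → {victor:5, lima:14, charlie:19, echo:34}
update charlie to timestamp 36 → {victor:5, lima:14, echo:34, charlie:36}
update echo to timestamp 15 → {victor:5, lima:14, echo:15, charlie:36}
add india (timestamp 7) → {victor:5, india:7, lima:14, echo:15, charlie:36}
add alpha (timestamp 30) → {victor:5, india:7, lima:14, echo:15, alpha:30, charlie:36}
update echo to timestamp 18 → {victor:5, india:7, lima:14, echo:18, alpha:30, charlie:36}
update lima to timestamp 23 → {victor:5, india:7, echo:18, lima:23, alpha:30, charlie:36}
process next event → victor; now {india:7, echo:18, lima:23, alpha:30, charlie:36}
add tango (timestamp 32) → {india:7, echo:18, lima:23, alpha:30, tango:32, charlie:36}
add kilo (timestamp 9) → {india:7, kilo:9, echo:18, lima:23, alpha:30, tango:32, charlie:36}
update kilo to timestamp 33 → {india:7, echo:18, lima:23, alpha:30, tango:32, kilo:33, charlie:36}
update india to timestamp 17 → {india:17, echo:18, lima:23, alpha:30, tango:32, kilo:33, charlie:36}
update lima to timestamp 6 → {lima:6, india:17, echo:18, alpha:30, tango:32, kilo:33, charlie:36}
add mike (timestamp 27) → {lima:6, india:17, echo:18, mike:27, alpha:30, tango:32, kilo:33, charlie:36}
process next event → lima; now {india:17, echo:18, mike:27, alpha:30, tango:32, kilo:33, charlie:36}
add oscar (timestamp 25) → {india:17, echo:18, oscar:25, mike:27, alpha:30, tango:32, kilo:33, charlie:36}
process next event → india; now {echo:18, oscar:25, mike:27, alpha:30, tango:32, kilo:33, charlie:36}
process next event → echo; now {oscar:25, mike:27, alpha:30, tango:32, kilo:33, charlie:36}
process next event → oscar; now {mike:27, alpha:30, tango:32, kilo:33, charlie:36}
add quebec (timestamp 13) → {quebec:13, mike:27, alpha:30, tango:32, kilo:33, charlie:36}
process next event → quebec; now {mike:27, alpha:30, tango:32, kilo:33, charlie:36}
process next event → mike; now {alpha:30, tango:32, kilo:33, charlie:36}

victor, lima, india, echo, oscar, quebec, mike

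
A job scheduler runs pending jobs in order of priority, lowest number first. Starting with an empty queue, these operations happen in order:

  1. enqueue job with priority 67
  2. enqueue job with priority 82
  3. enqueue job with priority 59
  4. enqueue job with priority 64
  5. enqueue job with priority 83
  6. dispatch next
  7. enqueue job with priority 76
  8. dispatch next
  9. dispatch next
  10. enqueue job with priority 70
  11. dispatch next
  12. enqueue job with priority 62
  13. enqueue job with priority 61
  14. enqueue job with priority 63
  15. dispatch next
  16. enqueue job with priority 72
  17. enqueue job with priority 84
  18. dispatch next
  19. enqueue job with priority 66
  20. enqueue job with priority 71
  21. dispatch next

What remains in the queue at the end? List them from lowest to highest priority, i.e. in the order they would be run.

66 → 71 → 72 → 76 → 82 → 83 → 84

insert 67 → {67}
insert 82 → {67, 82}
insert 59 → {59, 67, 82}
insert 64 → {59, 64, 67, 82}
insert 83 → {59, 64, 67, 82, 83}
dispatch next → 59; now {64, 67, 82, 83}
insert 76 → {64, 67, 76, 82, 83}
dispatch next → 64; now {67, 76, 82, 83}
dispatch next → 67; now {76, 82, 83}
insert 70 → {70, 76, 82, 83}
dispatch next → 70; now {76, 82, 83}
insert 62 → {62, 76, 82, 83}
insert 61 → {61, 62, 76, 82, 83}
insert 63 → {61, 62, 63, 76, 82, 83}
dispatch next → 61; now {62, 63, 76, 82, 83}
insert 72 → {62, 63, 72, 76, 82, 83}
insert 84 → {62, 63, 72, 76, 82, 83, 84}
dispatch next → 62; now {63, 72, 76, 82, 83, 84}
insert 66 → {63, 66, 72, 76, 82, 83, 84}
insert 71 → {63, 66, 71, 72, 76, 82, 83, 84}
dispatch next → 63; now {66, 71, 72, 76, 82, 83, 84}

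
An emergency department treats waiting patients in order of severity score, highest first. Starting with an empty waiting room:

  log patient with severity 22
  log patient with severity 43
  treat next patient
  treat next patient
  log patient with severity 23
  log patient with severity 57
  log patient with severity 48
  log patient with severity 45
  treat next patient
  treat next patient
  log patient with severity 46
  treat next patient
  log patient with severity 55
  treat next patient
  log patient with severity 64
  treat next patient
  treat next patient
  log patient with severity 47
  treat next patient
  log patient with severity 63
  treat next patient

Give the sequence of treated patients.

insert 22 → {22}
insert 43 → {43, 22}
treat next patient → 43; now {22}
treat next patient → 22; now {}
insert 23 → {23}
insert 57 → {57, 23}
insert 48 → {57, 48, 23}
insert 45 → {57, 48, 45, 23}
treat next patient → 57; now {48, 45, 23}
treat next patient → 48; now {45, 23}
insert 46 → {46, 45, 23}
treat next patient → 46; now {45, 23}
insert 55 → {55, 45, 23}
treat next patient → 55; now {45, 23}
insert 64 → {64, 45, 23}
treat next patient → 64; now {45, 23}
treat next patient → 45; now {23}
insert 47 → {47, 23}
treat next patient → 47; now {23}
insert 63 → {63, 23}
treat next patient → 63; now {23}

[43, 22, 57, 48, 46, 55, 64, 45, 47, 63]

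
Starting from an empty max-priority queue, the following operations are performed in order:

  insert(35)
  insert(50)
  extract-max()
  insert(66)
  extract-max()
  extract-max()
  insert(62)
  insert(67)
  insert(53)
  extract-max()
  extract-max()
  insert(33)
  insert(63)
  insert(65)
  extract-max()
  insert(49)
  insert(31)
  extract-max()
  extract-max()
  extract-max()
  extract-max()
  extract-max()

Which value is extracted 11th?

31

insert 35 → {35}
insert 50 → {50, 35}
extract-max → 50; now {35}
insert 66 → {66, 35}
extract-max → 66; now {35}
extract-max → 35; now {}
insert 62 → {62}
insert 67 → {67, 62}
insert 53 → {67, 62, 53}
extract-max → 67; now {62, 53}
extract-max → 62; now {53}
insert 33 → {53, 33}
insert 63 → {63, 53, 33}
insert 65 → {65, 63, 53, 33}
extract-max → 65; now {63, 53, 33}
insert 49 → {63, 53, 49, 33}
insert 31 → {63, 53, 49, 33, 31}
extract-max → 63; now {53, 49, 33, 31}
extract-max → 53; now {49, 33, 31}
extract-max → 49; now {33, 31}
extract-max → 33; now {31}
extract-max → 31; now {}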